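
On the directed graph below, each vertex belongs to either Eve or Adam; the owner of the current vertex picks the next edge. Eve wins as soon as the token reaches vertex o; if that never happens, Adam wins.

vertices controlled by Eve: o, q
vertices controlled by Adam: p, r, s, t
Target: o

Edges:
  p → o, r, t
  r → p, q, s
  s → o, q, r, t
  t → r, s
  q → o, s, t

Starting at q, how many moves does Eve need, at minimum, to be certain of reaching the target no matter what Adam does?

1

A0 = {o}
A1: add {q} — q (Eve) has q→o.
A2 = A1; e.g. p (Adam) can still go to r. Fixed point.
q enters the attractor at level 1, so Eve can force the target in 1 move from there.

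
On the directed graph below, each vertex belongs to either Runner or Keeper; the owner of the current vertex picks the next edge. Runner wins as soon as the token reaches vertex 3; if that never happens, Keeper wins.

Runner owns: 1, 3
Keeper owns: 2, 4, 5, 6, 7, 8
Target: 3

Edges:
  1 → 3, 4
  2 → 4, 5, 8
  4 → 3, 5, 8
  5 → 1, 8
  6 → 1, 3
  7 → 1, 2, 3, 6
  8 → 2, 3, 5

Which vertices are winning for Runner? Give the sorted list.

1, 3, 6

A0 = {3}
A1: add {1} — 1 (Runner) has 1→3.
A2: add {6} — 6 (Keeper): all of {1, 3} already in.
A3 = A2; e.g. 2 (Keeper) can still go to 4. Fixed point.
Runner's winning region = {1, 3, 6}.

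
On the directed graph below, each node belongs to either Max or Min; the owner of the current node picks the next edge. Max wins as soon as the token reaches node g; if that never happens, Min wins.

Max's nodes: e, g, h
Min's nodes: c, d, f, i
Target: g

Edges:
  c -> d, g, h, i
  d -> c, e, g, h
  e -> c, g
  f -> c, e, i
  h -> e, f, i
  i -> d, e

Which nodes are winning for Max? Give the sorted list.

A0 = {g}
A1: add {e} — e (Max) has e→g.
A2: add {h} — h (Max) has h→e.
A3 = A2; e.g. c (Min) can still go to d. Fixed point.
Max's winning region = {e, g, h}.

e, g, h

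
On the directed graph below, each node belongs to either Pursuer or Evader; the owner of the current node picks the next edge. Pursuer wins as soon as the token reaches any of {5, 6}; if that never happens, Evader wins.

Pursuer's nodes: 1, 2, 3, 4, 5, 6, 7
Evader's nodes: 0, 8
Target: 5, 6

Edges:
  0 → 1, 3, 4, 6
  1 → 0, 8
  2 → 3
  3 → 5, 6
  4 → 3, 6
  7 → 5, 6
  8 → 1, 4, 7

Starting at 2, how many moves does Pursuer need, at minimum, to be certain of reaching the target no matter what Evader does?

2

A0 = {5, 6}
A1: add {3, 4, 7} — 3 (Pursuer) has 3→5; 4 (Pursuer) has 4→6; 7 (Pursuer) has 7→5.
A2: add {2} — 2 (Pursuer) has 2→3.
A3 = A2; e.g. 0 (Evader) can still go to 1. Fixed point.
2 enters the attractor at level 2, so Pursuer can force the target in 2 moves from there.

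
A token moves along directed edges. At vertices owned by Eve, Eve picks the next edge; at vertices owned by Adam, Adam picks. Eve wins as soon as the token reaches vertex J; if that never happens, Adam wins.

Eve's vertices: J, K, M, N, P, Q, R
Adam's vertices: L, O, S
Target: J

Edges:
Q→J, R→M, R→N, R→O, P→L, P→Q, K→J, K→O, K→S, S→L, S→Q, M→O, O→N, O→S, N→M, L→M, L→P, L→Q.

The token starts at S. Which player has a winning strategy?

Adam

A0 = {J}
A1: add {K, Q} — K (Eve) has K→J; Q (Eve) has Q→J.
A2: add {P} — P (Eve) has P→Q.
A3 = A2; e.g. L (Adam) can still go to M. Fixed point.
S never enters the attractor, so Adam can avoid the target forever.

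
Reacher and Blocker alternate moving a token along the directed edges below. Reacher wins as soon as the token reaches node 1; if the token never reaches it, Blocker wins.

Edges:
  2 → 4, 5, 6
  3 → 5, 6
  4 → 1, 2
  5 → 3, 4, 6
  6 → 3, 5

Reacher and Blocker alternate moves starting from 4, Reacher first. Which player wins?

Reacher

Track states (vertex, player-to-move).
A0 = {(1,Reacher), (1,Blocker)}
A1: add {(4,Reacher)}.
(4,Reacher) ∈ A1 ⇒ Reacher forces the target.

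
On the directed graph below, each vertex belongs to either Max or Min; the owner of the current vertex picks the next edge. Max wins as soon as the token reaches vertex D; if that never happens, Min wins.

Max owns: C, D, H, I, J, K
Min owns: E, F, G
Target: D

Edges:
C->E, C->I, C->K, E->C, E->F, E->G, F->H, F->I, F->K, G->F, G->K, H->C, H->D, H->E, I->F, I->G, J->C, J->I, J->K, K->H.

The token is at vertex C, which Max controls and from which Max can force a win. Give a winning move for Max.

A0 = {D}
A1: add {H} — H (Max) has H→D.
A2: add {K} — K (Max) has K→H.
A3: add {C, J} — C (Max) has C→K; J (Max) has J→K.
A4 = A3; e.g. E (Min) can still go to F. Fixed point.
From C, successor K is in the attractor (rank 2); the other successors E, I are not.

K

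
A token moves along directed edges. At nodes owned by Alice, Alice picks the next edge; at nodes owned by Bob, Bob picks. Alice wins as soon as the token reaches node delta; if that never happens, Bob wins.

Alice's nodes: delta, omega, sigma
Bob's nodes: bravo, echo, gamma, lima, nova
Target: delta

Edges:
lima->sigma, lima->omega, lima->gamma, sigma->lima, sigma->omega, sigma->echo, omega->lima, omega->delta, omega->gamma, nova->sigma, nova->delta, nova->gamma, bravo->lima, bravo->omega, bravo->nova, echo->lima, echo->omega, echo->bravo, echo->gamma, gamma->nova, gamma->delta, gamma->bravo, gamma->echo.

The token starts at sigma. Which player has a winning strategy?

Alice

A0 = {delta}
A1: add {omega} — omega (Alice) has omega→delta.
A2: add {sigma} — sigma (Alice) has sigma→omega.
A3 = A2; e.g. lima (Bob) can still go to gamma. Fixed point.
sigma ∈ A2, so Alice can force the target.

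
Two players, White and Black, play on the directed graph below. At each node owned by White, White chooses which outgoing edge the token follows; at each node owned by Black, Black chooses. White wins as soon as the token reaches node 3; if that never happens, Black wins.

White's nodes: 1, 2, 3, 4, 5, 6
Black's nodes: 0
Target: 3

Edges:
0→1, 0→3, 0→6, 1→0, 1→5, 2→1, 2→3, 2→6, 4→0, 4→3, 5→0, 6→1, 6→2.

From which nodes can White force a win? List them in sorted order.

A0 = {3}
A1: add {2, 4} — 2 (White) has 2→3; 4 (White) has 4→3.
A2: add {6} — 6 (White) has 6→2.
A3 = A2; e.g. 0 (Black) can still go to 1. Fixed point.
White's winning region = {2, 3, 4, 6}.

2, 3, 4, 6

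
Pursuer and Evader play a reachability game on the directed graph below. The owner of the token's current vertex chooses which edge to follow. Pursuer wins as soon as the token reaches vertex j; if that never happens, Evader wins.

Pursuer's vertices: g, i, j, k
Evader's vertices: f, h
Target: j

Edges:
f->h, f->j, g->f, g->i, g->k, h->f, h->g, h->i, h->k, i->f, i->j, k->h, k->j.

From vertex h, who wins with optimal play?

Evader

A0 = {j}
A1: add {i, k} — i (Pursuer) has i→j; k (Pursuer) has k→j.
A2: add {g} — g (Pursuer) has g→i.
A3 = A2; e.g. f (Evader) can still go to h. Fixed point.
h never enters the attractor, so Evader can avoid the target forever.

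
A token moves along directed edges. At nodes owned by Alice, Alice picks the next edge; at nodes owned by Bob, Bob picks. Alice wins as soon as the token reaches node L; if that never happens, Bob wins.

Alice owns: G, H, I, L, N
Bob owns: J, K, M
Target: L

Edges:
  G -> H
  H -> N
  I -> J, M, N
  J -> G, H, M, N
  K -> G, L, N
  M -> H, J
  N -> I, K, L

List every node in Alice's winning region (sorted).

G, H, I, K, L, N

A0 = {L}
A1: add {N} — N (Alice) has N→L.
A2: add {H, I} — H (Alice) has H→N; I (Alice) has I→N.
A3: add {G} — G (Alice) has G→H.
A4: add {K} — K (Bob): all of {G, L, N} already in.
A5 = A4; e.g. J (Bob) can still go to M. Fixed point.
Alice's winning region = {G, H, I, K, L, N}.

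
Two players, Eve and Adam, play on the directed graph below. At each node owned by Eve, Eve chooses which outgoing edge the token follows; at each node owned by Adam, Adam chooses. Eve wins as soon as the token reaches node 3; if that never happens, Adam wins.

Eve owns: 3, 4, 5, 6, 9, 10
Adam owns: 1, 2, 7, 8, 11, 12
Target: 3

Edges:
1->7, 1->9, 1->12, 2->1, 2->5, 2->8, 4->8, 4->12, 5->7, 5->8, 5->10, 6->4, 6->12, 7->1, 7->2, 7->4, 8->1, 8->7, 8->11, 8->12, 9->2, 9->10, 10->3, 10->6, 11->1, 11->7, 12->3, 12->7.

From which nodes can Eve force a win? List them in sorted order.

A0 = {3}
A1: add {10} — 10 (Eve) has 10→3.
A2: add {5, 9} — 5 (Eve) has 5→10; 9 (Eve) has 9→10.
A3 = A2; e.g. 1 (Adam) can still go to 7. Fixed point.
Eve's winning region = {3, 5, 9, 10}.

3, 5, 9, 10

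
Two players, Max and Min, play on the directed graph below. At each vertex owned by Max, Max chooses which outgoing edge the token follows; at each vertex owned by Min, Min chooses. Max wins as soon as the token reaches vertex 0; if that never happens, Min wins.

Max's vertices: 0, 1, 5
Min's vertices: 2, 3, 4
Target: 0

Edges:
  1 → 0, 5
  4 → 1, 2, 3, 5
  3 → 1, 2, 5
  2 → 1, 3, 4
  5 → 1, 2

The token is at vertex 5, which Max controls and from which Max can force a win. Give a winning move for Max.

A0 = {0}
A1: add {1} — 1 (Max) has 1→0.
A2: add {5} — 5 (Max) has 5→1.
A3 = A2; e.g. 2 (Min) can still go to 3. Fixed point.
From 5, successor 1 is in the attractor (rank 1); the other successor 2 is not.

1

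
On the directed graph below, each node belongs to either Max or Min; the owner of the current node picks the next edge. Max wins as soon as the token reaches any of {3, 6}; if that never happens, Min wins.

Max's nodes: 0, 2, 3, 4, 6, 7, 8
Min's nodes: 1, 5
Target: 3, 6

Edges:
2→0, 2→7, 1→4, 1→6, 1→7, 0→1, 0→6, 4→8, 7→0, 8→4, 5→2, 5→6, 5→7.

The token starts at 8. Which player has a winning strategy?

Min

A0 = {3, 6}
A1: add {0} — 0 (Max) has 0→6.
A2: add {2, 7} — 2 (Max) has 2→0; 7 (Max) has 7→0.
A3: add {5} — 5 (Min): all of {2, 6, 7} already in.
A4 = A3; e.g. 1 (Min) can still go to 4. Fixed point.
8 never enters the attractor, so Min can avoid the target forever.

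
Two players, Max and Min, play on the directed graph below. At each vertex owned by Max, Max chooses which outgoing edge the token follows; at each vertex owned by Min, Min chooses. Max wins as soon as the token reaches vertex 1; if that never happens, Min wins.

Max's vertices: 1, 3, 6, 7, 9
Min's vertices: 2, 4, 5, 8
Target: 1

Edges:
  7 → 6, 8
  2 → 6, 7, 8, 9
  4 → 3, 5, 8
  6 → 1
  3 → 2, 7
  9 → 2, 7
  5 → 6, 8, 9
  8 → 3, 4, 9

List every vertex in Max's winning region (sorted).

1, 3, 6, 7, 9

A0 = {1}
A1: add {6} — 6 (Max) has 6→1.
A2: add {7} — 7 (Max) has 7→6.
A3: add {3, 9} — 3 (Max) has 3→7; 9 (Max) has 9→7.
A4 = A3; e.g. 2 (Min) can still go to 8. Fixed point.
Max's winning region = {1, 3, 6, 7, 9}.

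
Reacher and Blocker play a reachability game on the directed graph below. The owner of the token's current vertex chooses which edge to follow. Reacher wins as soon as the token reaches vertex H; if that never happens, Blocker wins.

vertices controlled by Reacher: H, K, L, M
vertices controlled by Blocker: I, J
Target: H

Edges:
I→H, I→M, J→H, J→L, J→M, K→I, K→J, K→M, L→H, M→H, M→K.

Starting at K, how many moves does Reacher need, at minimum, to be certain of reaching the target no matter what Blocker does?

2

A0 = {H}
A1: add {L, M} — L (Reacher) has L→H; M (Reacher) has M→H.
A2: add {I, J, K} — I (Blocker): all of {H, M} already in; J (Blocker): all of {H, L, M} already in; K (Reacher) has K→M.
A2 = all vertices. Fixed point.
K enters the attractor at level 2, so Reacher can force the target in 2 moves from there.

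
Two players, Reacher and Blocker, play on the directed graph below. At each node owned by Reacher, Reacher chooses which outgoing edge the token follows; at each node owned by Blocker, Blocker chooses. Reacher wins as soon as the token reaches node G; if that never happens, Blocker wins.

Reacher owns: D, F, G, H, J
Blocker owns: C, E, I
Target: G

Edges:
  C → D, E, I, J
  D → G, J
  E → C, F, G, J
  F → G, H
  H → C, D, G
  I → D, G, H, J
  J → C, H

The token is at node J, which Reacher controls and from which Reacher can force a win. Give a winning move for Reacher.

H

A0 = {G}
A1: add {D, F, H} — D (Reacher) has D→G; F (Reacher) has F→G; H (Reacher) has H→G.
A2: add {J} — J (Reacher) has J→H.
A3: add {I} — I (Blocker): all of {D, G, H, J} already in.
A4 = A3; e.g. C (Blocker) can still go to E. Fixed point.
From J, successor H is in the attractor (rank 1); the other successor C is not.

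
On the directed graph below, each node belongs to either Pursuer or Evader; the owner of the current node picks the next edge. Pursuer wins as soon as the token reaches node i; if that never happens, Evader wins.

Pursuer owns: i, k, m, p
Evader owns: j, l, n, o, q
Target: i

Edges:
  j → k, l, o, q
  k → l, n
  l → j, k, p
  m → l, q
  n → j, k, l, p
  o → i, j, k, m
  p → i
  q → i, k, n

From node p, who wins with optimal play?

A0 = {i}
A1: add {p} — p (Pursuer) has p→i.
A2 = A1; e.g. j (Evader) can still go to k. Fixed point.
p ∈ A1, so Pursuer can force the target.

Pursuer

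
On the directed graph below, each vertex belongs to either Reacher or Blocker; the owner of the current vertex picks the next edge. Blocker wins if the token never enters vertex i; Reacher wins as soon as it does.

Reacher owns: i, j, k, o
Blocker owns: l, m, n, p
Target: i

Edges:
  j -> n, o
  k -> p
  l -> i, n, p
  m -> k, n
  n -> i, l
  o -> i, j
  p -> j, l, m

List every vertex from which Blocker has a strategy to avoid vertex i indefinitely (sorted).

k, l, m, n, p

A0 = {i}
A1: add {o} — o (Reacher) has o→i.
A2: add {j} — j (Reacher) has j→o.
A3 = A2; e.g. k (Reacher) has no edge into A2. Fixed point.
Reacher's attractor = {i, j, o}; Blocker avoids the target exactly from the complement.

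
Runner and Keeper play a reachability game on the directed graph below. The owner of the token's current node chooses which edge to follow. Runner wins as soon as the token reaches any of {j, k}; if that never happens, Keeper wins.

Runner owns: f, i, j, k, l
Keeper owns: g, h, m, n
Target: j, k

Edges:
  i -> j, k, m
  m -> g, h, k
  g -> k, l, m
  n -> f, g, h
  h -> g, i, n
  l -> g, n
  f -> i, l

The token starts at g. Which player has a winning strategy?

A0 = {j, k}
A1: add {i} — i (Runner) has i→j.
A2: add {f} — f (Runner) has f→i.
A3 = A2; e.g. g (Keeper) can still go to l. Fixed point.
g never enters the attractor, so Keeper can avoid the target forever.

Keeper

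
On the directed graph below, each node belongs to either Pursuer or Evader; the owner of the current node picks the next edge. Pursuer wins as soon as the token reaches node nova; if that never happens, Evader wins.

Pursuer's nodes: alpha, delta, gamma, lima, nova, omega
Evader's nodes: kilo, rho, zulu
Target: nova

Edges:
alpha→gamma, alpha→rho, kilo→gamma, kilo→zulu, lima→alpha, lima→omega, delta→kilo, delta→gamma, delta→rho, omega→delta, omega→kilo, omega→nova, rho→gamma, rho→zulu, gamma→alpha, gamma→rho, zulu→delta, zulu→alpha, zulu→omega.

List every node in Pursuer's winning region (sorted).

lima, nova, omega

A0 = {nova}
A1: add {omega} — omega (Pursuer) has omega→nova.
A2: add {lima} — lima (Pursuer) has lima→omega.
A3 = A2; e.g. delta (Pursuer) has no edge into A2. Fixed point.
Pursuer's winning region = {lima, nova, omega}.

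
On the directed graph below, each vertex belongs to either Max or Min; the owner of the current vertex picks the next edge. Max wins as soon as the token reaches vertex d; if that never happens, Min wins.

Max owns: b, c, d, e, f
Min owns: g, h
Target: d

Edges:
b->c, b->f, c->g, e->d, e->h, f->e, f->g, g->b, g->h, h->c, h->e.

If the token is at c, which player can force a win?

Min

A0 = {d}
A1: add {e} — e (Max) has e→d.
A2: add {f} — f (Max) has f→e.
A3: add {b} — b (Max) has b→f.
A4 = A3; e.g. c (Max) has no edge into A3. Fixed point.
c never enters the attractor, so Min can avoid the target forever.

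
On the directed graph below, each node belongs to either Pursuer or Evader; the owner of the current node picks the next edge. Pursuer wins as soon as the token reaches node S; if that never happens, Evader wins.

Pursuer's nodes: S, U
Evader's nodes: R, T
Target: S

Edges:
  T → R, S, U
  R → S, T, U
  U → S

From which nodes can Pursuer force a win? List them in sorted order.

A0 = {S}
A1: add {U} — U (Pursuer) has U→S.
A2 = A1; e.g. R (Evader) can still go to T. Fixed point.
Pursuer's winning region = {S, U}.

S, U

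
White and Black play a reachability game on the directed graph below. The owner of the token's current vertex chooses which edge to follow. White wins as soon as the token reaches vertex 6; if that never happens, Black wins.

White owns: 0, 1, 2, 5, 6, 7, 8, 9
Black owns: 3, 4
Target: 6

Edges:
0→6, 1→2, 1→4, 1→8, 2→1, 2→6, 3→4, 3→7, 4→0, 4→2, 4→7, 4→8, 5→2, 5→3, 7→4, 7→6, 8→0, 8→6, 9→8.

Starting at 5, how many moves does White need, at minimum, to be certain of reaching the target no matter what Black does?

A0 = {6}
A1: add {0, 2, 7, 8} — 0 (White) has 0→6; 2 (White) has 2→6; 7 (White) has 7→6; 8 (White) has 8→6.
A2: add {1, 4, 5, 9} — 1 (White) has 1→2; 4 (Black): all of {0, 2, 7, 8} already in; 5 (White) has 5→2; 9 (White) has 9→8.
5 enters the attractor at level 2, so White can force the target in 2 moves from there.

2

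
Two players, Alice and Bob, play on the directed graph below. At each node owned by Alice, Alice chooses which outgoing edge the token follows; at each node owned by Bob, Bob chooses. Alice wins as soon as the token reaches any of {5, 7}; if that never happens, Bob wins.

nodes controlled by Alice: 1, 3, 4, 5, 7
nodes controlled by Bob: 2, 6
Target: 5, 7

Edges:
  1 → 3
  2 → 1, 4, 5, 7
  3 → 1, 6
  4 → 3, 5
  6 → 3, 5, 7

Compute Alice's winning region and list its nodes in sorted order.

4, 5, 7

A0 = {5, 7}
A1: add {4} — 4 (Alice) has 4→5.
A2 = A1; e.g. 1 (Alice) has no edge into A1. Fixed point.
Alice's winning region = {4, 5, 7}.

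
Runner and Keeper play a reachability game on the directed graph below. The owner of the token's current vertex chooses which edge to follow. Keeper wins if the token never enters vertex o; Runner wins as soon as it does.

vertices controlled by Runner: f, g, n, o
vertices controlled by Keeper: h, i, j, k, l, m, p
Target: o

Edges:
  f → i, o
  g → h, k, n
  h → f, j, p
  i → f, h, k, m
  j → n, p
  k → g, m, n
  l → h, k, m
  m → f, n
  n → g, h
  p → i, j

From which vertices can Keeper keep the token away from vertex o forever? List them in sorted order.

A0 = {o}
A1: add {f} — f (Runner) has f→o.
A2 = A1; e.g. g (Runner) has no edge into A1. Fixed point.
Runner's attractor = {f, o}; Keeper avoids the target exactly from the complement.

g, h, i, j, k, l, m, n, p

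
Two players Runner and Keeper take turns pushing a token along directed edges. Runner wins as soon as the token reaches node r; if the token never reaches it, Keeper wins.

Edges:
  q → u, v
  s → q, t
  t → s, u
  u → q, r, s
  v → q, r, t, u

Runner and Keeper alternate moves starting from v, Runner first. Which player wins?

Runner

Track states (vertex, player-to-move).
A0 = {(r,Runner), (r,Keeper)}
A1: add {(u,Runner), (v,Runner)}.
(v,Runner) ∈ A1 ⇒ Runner forces the target.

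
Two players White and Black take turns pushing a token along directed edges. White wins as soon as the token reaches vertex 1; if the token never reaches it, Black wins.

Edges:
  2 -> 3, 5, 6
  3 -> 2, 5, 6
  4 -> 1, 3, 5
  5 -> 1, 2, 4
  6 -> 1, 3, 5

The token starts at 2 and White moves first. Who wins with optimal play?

Black

Track states (vertex, player-to-move).
A0 = {(1,White), (1,Black)}
A1: add {(4,White), (5,White), (6,White)}.
A2 = A1; e.g. (2,White) stays out. (2,White) never enters ⇒ Black avoids the target.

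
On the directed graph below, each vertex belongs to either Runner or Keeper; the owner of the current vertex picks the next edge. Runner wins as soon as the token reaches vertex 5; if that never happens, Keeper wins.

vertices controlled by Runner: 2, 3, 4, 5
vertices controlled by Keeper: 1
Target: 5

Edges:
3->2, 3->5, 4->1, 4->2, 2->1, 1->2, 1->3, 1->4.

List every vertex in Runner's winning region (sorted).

A0 = {5}
A1: add {3} — 3 (Runner) has 3→5.
A2 = A1; e.g. 1 (Keeper) can still go to 2. Fixed point.
Runner's winning region = {3, 5}.

3, 5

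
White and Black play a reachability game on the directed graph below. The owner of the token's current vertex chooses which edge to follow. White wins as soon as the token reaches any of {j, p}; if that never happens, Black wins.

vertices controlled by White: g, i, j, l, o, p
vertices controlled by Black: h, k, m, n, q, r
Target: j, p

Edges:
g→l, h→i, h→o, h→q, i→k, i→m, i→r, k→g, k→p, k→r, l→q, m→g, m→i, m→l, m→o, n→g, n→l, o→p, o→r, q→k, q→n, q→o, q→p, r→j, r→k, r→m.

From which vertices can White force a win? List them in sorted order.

j, o, p

A0 = {j, p}
A1: add {o} — o (White) has o→p.
A2 = A1; e.g. g (White) has no edge into A1. Fixed point.
White's winning region = {j, o, p}.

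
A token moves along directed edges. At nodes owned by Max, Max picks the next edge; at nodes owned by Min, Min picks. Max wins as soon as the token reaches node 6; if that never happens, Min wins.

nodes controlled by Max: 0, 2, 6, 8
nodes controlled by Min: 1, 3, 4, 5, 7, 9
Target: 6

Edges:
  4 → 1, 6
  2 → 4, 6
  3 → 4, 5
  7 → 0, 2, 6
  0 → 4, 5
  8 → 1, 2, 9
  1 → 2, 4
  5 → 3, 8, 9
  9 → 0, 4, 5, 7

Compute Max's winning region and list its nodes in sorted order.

2, 6, 8

A0 = {6}
A1: add {2} — 2 (Max) has 2→6.
A2: add {8} — 8 (Max) has 8→2.
A3 = A2; e.g. 0 (Max) has no edge into A2. Fixed point.
Max's winning region = {2, 6, 8}.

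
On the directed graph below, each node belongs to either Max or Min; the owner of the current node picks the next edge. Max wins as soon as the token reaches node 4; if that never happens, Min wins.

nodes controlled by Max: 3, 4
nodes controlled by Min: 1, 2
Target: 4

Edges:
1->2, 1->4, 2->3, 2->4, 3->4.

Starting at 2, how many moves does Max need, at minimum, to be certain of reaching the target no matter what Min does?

2

A0 = {4}
A1: add {3} — 3 (Max) has 3→4.
A2: add {2} — 2 (Min): all of {3, 4} already in.
2 enters the attractor at level 2, so Max can force the target in 2 moves from there.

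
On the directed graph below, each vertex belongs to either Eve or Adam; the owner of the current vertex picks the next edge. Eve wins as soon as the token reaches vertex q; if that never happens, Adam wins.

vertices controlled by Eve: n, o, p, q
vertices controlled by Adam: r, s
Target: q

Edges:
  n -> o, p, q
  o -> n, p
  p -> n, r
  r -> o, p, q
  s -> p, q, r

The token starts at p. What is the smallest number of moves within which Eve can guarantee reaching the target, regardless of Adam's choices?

2

A0 = {q}
A1: add {n} — n (Eve) has n→q.
A2: add {o, p} — o (Eve) has o→n; p (Eve) has p→n.
p enters the attractor at level 2, so Eve can force the target in 2 moves from there.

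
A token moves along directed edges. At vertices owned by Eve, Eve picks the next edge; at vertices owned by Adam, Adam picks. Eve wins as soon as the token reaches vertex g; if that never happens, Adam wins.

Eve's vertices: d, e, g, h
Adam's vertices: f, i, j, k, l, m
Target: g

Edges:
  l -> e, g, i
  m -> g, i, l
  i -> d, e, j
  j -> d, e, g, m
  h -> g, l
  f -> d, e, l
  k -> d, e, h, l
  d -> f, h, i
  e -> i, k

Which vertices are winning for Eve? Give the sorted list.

d, g, h

A0 = {g}
A1: add {h} — h (Eve) has h→g.
A2: add {d} — d (Eve) has d→h.
A3 = A2; e.g. e (Eve) has no edge into A2. Fixed point.
Eve's winning region = {d, g, h}.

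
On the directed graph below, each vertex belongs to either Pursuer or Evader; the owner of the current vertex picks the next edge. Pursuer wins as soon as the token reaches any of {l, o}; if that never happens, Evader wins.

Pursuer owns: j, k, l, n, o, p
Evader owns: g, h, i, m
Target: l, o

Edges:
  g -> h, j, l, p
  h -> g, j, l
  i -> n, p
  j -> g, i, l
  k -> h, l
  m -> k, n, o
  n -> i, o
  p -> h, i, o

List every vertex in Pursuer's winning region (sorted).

A0 = {l, o}
A1: add {j, k, n, p} — j (Pursuer) has j→l; k (Pursuer) has k→l; n (Pursuer) has n→o; p (Pursuer) has p→o.
A2: add {i, m} — i (Evader): all of {n, p} already in; m (Evader): all of {k, n, o} already in.
A3 = A2; e.g. g (Evader) can still go to h. Fixed point.
Pursuer's winning region = {i, j, k, l, m, n, o, p}.

i, j, k, l, m, n, o, p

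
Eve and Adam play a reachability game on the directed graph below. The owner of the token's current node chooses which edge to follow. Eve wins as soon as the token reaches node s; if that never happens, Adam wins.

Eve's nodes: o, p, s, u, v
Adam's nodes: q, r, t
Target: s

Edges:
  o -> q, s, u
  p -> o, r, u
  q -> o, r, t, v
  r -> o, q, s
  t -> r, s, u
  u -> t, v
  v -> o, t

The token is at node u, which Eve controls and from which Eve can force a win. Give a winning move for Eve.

v

A0 = {s}
A1: add {o} — o (Eve) has o→s.
A2: add {p, v} — p (Eve) has p→o; v (Eve) has v→o.
A3: add {u} — u (Eve) has u→v.
A4 = A3; e.g. q (Adam) can still go to r. Fixed point.
From u, successor v is in the attractor (rank 2); the other successor t is not.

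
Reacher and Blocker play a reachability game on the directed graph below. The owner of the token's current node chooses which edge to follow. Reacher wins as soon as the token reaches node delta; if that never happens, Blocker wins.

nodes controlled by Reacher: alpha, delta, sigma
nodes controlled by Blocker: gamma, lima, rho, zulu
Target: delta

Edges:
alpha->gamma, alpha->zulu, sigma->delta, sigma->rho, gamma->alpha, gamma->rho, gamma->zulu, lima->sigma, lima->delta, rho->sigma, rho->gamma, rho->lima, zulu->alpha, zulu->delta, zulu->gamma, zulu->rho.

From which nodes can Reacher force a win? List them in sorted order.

A0 = {delta}
A1: add {sigma} — sigma (Reacher) has sigma→delta.
A2: add {lima} — lima (Blocker): all of {sigma, delta} already in.
A3 = A2; e.g. alpha (Reacher) has no edge into A2. Fixed point.
Reacher's winning region = {delta, lima, sigma}.

delta, lima, sigma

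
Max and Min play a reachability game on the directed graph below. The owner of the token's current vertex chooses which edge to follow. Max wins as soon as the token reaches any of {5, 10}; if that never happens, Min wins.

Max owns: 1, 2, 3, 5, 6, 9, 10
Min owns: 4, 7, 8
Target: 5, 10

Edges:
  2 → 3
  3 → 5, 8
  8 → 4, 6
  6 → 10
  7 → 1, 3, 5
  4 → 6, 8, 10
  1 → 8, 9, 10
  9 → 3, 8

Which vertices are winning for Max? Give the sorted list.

1, 2, 3, 5, 6, 7, 9, 10

A0 = {5, 10}
A1: add {1, 3, 6} — 1 (Max) has 1→10; 3 (Max) has 3→5; 6 (Max) has 6→10.
A2: add {2, 7, 9} — 2 (Max) has 2→3; 7 (Min): all of {1, 3, 5} already in; 9 (Max) has 9→3.
A3 = A2; e.g. 4 (Min) can still go to 8. Fixed point.
Max's winning region = {1, 2, 3, 5, 6, 7, 9, 10}.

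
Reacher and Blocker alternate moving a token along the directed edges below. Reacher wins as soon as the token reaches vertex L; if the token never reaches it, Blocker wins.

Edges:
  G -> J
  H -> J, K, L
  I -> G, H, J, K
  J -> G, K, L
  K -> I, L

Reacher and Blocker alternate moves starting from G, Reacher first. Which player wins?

Track states (vertex, player-to-move).
A0 = {(L,Reacher), (L,Blocker)}
A1: add {(H,Reacher), (J,Reacher), (K,Reacher)}.
A2: add {(G,Blocker), (H,Blocker)}.
A3: add {(I,Reacher)}.
A4: add {(K,Blocker)}.
A5 = A4; e.g. (G,Reacher) stays out. (G,Reacher) never enters ⇒ Blocker avoids the target.

Blocker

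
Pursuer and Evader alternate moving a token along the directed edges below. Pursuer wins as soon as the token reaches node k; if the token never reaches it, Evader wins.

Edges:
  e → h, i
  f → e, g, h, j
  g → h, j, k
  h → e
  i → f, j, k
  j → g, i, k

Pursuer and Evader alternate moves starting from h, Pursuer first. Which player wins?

Track states (vertex, player-to-move).
A0 = {(k,Pursuer), (k,Evader)}
A1: add {(g,Pursuer), (i,Pursuer), (j,Pursuer)}.
A2: add {(j,Evader)}.
A3: add {(f,Pursuer)}.
A4: add {(i,Evader)}.
A5: add {(e,Pursuer)}.
A6: add {(h,Evader)}.
A7 = A6; e.g. (e,Evader) stays out. (h,Pursuer) never enters ⇒ Evader avoids the target.

Evader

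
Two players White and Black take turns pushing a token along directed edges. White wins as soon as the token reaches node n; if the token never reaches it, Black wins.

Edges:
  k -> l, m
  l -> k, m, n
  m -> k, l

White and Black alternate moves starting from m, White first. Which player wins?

Track states (vertex, player-to-move).
A0 = {(n,White), (n,Black)}
A1: add {(l,White)}.
A2 = A1; e.g. (k,White) stays out. (m,White) never enters ⇒ Black avoids the target.

Black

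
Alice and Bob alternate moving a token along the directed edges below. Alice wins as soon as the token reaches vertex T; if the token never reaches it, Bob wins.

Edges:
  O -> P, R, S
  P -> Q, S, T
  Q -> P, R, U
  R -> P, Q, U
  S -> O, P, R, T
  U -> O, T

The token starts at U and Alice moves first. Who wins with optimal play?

Track states (vertex, player-to-move).
A0 = {(T,Alice), (T,Bob)}
A1: add {(P,Alice), (S,Alice), (U,Alice)}.
(U,Alice) ∈ A1 ⇒ Alice forces the target.

Alice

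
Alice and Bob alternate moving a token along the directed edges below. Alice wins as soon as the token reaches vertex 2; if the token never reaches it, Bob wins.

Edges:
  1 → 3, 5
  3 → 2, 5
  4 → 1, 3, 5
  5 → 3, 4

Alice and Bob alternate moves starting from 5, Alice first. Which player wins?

Bob

Track states (vertex, player-to-move).
A0 = {(2,Alice), (2,Bob)}
A1: add {(3,Alice)}.
A2 = A1; e.g. (1,Alice) stays out. (5,Alice) never enters ⇒ Bob avoids the target.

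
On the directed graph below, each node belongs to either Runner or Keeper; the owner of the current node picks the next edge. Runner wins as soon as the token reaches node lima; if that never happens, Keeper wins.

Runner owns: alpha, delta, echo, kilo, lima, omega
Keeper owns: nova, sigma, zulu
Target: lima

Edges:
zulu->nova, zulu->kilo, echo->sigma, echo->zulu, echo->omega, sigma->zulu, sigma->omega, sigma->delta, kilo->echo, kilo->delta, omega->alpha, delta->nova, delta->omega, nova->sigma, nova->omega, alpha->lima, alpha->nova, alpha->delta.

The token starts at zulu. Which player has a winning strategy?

Keeper

A0 = {lima}
A1: add {alpha} — alpha (Runner) has alpha→lima.
A2: add {omega} — omega (Runner) has omega→alpha.
A3: add {delta, echo} — echo (Runner) has echo→omega; delta (Runner) has delta→omega.
A4: add {kilo} — kilo (Runner) has kilo→echo.
A5 = A4; e.g. sigma (Keeper) can still go to zulu. Fixed point.
zulu never enters the attractor, so Keeper can avoid the target forever.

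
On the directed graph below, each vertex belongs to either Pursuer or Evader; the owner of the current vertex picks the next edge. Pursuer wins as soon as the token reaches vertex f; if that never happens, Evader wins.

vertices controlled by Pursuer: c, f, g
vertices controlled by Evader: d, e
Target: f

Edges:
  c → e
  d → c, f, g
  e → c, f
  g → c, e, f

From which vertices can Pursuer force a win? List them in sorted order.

A0 = {f}
A1: add {g} — g (Pursuer) has g→f.
A2 = A1; e.g. c (Pursuer) has no edge into A1. Fixed point.
Pursuer's winning region = {f, g}.

f, g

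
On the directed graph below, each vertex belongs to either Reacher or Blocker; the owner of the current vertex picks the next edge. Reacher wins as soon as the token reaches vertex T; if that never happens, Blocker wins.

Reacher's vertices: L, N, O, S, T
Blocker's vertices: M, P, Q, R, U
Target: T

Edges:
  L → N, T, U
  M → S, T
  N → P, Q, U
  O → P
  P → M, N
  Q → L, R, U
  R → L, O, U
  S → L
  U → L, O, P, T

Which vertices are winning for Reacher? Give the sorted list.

A0 = {T}
A1: add {L} — L (Reacher) has L→T.
A2: add {S} — S (Reacher) has S→L.
A3: add {M} — M (Blocker): all of {S, T} already in.
A4 = A3; e.g. N (Reacher) has no edge into A3. Fixed point.
Reacher's winning region = {L, M, S, T}.

L, M, S, T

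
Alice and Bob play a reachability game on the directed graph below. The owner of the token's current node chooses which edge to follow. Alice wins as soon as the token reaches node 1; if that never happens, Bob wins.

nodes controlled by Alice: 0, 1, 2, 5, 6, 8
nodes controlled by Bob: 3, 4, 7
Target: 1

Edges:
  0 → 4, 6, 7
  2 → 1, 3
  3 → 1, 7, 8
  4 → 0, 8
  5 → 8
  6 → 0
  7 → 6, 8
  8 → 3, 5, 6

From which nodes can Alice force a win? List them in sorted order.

1, 2

A0 = {1}
A1: add {2} — 2 (Alice) has 2→1.
A2 = A1; e.g. 0 (Alice) has no edge into A1. Fixed point.
Alice's winning region = {1, 2}.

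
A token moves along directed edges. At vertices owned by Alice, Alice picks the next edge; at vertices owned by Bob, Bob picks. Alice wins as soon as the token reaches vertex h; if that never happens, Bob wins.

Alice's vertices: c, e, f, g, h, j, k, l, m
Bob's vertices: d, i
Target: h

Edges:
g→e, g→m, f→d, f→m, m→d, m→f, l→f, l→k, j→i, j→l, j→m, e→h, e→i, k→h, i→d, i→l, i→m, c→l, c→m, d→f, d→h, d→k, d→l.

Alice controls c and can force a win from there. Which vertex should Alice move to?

A0 = {h}
A1: add {e, k} — e (Alice) has e→h; k (Alice) has k→h.
A2: add {g, l} — g (Alice) has g→e; l (Alice) has l→k.
A3: add {c, j} — c (Alice) has c→l; j (Alice) has j→l.
A4 = A3; e.g. d (Bob) can still go to f. Fixed point.
From c, successor l is in the attractor (rank 2); the other successor m is not.

l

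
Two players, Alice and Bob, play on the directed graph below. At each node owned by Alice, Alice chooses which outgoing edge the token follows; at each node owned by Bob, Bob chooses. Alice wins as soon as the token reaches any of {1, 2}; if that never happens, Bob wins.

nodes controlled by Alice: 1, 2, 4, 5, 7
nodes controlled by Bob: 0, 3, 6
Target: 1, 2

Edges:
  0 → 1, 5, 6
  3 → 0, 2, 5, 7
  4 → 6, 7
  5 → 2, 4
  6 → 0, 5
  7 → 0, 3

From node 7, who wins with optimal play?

Bob

A0 = {1, 2}
A1: add {5} — 5 (Alice) has 5→2.
A2 = A1; e.g. 0 (Bob) can still go to 6. Fixed point.
7 never enters the attractor, so Bob can avoid the target forever.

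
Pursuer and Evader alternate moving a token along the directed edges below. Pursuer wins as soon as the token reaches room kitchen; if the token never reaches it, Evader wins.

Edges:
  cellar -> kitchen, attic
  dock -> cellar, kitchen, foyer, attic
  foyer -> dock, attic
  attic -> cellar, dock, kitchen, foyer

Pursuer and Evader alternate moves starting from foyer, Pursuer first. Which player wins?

Evader

Track states (vertex, player-to-move).
A0 = {(kitchen,Pursuer), (kitchen,Evader)}
A1: add {(cellar,Pursuer), (dock,Pursuer), (attic,Pursuer)}.
A2: add {(cellar,Evader), (foyer,Evader)}.
A3 = A2; e.g. (dock,Evader) stays out. (foyer,Pursuer) never enters ⇒ Evader avoids the target.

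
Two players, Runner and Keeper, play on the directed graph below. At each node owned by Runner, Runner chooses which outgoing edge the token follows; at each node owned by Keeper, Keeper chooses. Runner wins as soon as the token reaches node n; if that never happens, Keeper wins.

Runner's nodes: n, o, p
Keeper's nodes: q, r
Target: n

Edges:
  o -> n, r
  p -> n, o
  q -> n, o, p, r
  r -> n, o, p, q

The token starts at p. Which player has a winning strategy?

A0 = {n}
A1: add {o, p} — o (Runner) has o→n; p (Runner) has p→n.
A2 = A1; e.g. q (Keeper) can still go to r. Fixed point.
p ∈ A1, so Runner can force the target.

Runner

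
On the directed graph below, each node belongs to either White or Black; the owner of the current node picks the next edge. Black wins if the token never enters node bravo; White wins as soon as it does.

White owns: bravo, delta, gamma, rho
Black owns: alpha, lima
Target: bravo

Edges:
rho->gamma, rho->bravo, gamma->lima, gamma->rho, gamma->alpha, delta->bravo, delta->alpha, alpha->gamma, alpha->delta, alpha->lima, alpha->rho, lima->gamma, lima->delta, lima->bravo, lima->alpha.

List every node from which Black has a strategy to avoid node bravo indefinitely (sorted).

alpha, lima

A0 = {bravo}
A1: add {delta, rho} — delta (White) has delta→bravo; rho (White) has rho→bravo.
A2: add {gamma} — gamma (White) has gamma→rho.
A3 = A2; e.g. lima (Black) can still go to alpha. Fixed point.
White's attractor = {bravo, delta, gamma, rho}; Black avoids the target exactly from the complement.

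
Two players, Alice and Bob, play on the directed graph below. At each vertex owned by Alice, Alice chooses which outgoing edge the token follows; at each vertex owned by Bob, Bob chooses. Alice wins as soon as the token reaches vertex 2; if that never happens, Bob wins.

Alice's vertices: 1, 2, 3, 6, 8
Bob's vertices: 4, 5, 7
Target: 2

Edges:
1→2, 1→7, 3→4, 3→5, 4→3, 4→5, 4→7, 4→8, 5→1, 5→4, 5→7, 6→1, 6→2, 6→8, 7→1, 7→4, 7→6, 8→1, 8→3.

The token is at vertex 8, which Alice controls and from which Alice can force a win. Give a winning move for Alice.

A0 = {2}
A1: add {1, 6} — 1 (Alice) has 1→2; 6 (Alice) has 6→2.
A2: add {8} — 8 (Alice) has 8→1.
A3 = A2; e.g. 3 (Alice) has no edge into A2. Fixed point.
From 8, successor 1 is in the attractor (rank 1); the other successor 3 is not.

1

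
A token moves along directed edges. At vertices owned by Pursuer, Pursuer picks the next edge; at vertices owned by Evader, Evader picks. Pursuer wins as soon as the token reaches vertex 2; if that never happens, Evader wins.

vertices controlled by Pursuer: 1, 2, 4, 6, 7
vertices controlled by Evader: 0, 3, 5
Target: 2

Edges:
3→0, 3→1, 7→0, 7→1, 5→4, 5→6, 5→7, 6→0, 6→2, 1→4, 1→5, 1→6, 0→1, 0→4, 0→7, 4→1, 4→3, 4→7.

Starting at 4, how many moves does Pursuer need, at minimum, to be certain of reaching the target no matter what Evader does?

A0 = {2}
A1: add {6} — 6 (Pursuer) has 6→2.
A2: add {1} — 1 (Pursuer) has 1→6.
A3: add {4, 7} — 4 (Pursuer) has 4→1; 7 (Pursuer) has 7→1.
4 enters the attractor at level 3, so Pursuer can force the target in 3 moves from there.

3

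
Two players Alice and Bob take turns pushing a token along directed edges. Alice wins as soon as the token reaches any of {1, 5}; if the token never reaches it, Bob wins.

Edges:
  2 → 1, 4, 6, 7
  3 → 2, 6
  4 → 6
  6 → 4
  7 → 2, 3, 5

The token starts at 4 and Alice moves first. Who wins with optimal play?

Bob

Track states (vertex, player-to-move).
A0 = {(1,Alice), (1,Bob), (5,Alice), (5,Bob)}
A1: add {(2,Alice), (7,Alice)}.
A2 = A1; e.g. (2,Bob) stays out. (4,Alice) never enters ⇒ Bob avoids the target.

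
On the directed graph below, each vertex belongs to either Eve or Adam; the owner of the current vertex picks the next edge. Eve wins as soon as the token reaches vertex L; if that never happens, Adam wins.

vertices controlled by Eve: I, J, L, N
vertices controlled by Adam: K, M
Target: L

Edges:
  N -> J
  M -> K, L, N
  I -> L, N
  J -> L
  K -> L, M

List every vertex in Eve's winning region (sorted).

A0 = {L}
A1: add {I, J} — I (Eve) has I→L; J (Eve) has J→L.
A2: add {N} — N (Eve) has N→J.
A3 = A2; e.g. K (Adam) can still go to M. Fixed point.
Eve's winning region = {I, J, L, N}.

I, J, L, N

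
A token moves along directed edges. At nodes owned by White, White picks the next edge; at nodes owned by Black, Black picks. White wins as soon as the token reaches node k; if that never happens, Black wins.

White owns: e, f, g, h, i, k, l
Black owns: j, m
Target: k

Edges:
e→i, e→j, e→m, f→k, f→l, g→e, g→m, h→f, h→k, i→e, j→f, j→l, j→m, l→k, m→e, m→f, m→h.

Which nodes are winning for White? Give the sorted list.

A0 = {k}
A1: add {f, h, l} — f (White) has f→k; h (White) has h→k; l (White) has l→k.
A2 = A1; e.g. e (White) has no edge into A1. Fixed point.
White's winning region = {f, h, k, l}.

f, h, k, l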